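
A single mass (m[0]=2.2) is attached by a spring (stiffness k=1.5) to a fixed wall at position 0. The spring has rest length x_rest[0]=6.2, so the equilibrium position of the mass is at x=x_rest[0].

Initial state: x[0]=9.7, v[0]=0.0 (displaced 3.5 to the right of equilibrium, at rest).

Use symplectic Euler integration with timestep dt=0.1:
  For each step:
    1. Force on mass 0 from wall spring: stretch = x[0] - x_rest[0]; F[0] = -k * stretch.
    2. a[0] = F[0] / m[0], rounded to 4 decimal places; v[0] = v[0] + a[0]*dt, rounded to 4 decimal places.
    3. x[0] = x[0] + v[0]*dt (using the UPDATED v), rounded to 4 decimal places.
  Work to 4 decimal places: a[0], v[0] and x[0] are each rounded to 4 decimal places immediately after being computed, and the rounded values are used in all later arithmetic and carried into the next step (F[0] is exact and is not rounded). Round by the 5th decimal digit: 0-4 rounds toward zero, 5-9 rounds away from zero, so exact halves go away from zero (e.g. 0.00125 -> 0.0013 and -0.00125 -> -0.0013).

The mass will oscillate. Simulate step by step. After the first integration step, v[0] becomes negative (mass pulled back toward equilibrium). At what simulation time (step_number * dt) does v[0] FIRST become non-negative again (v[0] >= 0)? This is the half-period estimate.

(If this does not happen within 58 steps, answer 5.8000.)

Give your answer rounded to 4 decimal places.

Step 0: x=[9.7000] v=[0.0000]
Step 1: x=[9.6761] v=[-0.2386]
Step 2: x=[9.6285] v=[-0.4756]
Step 3: x=[9.5576] v=[-0.7094]
Step 4: x=[9.4638] v=[-0.9383]
Step 5: x=[9.3477] v=[-1.1608]
Step 6: x=[9.2102] v=[-1.3754]
Step 7: x=[9.0521] v=[-1.5806]
Step 8: x=[8.8746] v=[-1.7751]
Step 9: x=[8.6789] v=[-1.9575]
Step 10: x=[8.4663] v=[-2.1265]
Step 11: x=[8.2382] v=[-2.2810]
Step 12: x=[7.9962] v=[-2.4200]
Step 13: x=[7.7420] v=[-2.5425]
Step 14: x=[7.4772] v=[-2.6476]
Step 15: x=[7.2037] v=[-2.7347]
Step 16: x=[6.9234] v=[-2.8031]
Step 17: x=[6.6382] v=[-2.8524]
Step 18: x=[6.3500] v=[-2.8823]
Step 19: x=[6.0608] v=[-2.8925]
Step 20: x=[5.7725] v=[-2.8830]
Step 21: x=[5.4871] v=[-2.8539]
Step 22: x=[5.2066] v=[-2.8053]
Step 23: x=[4.9328] v=[-2.7376]
Step 24: x=[4.6677] v=[-2.6512]
Step 25: x=[4.4130] v=[-2.5467]
Step 26: x=[4.1705] v=[-2.4249]
Step 27: x=[3.9419] v=[-2.2865]
Step 28: x=[3.7287] v=[-2.1325]
Step 29: x=[3.5323] v=[-1.9640]
Step 30: x=[3.3541] v=[-1.7821]
Step 31: x=[3.1953] v=[-1.5881]
Step 32: x=[3.0570] v=[-1.3832]
Step 33: x=[2.9401] v=[-1.1689]
Step 34: x=[2.8454] v=[-0.9466]
Step 35: x=[2.7736] v=[-0.7179]
Step 36: x=[2.7252] v=[-0.4843]
Step 37: x=[2.7005] v=[-0.2474]
Step 38: x=[2.6996] v=[-0.0088]
Step 39: x=[2.7226] v=[0.2299]
First v>=0 after going negative at step 39, time=3.9000

Answer: 3.9000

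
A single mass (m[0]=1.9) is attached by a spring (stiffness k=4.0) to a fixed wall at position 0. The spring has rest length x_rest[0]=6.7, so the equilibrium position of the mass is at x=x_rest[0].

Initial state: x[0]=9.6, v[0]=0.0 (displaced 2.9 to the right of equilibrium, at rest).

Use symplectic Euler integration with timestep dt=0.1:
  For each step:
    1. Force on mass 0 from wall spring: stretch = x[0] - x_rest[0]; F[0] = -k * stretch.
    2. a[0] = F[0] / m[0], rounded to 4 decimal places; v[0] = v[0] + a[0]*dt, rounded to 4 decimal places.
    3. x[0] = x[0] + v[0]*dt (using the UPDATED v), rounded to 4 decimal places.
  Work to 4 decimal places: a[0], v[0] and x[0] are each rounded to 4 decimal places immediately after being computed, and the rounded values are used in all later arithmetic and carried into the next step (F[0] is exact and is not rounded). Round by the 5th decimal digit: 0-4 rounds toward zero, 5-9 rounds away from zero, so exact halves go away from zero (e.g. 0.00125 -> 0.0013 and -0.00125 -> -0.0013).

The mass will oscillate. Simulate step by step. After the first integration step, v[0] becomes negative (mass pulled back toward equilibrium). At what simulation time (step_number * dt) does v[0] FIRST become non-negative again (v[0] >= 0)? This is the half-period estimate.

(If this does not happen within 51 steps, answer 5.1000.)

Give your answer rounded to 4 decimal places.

Answer: 2.2000

Derivation:
Step 0: x=[9.6000] v=[0.0000]
Step 1: x=[9.5390] v=[-0.6105]
Step 2: x=[9.4182] v=[-1.2082]
Step 3: x=[9.2402] v=[-1.7805]
Step 4: x=[9.0087] v=[-2.3153]
Step 5: x=[8.7286] v=[-2.8013]
Step 6: x=[8.4058] v=[-3.2284]
Step 7: x=[8.0471] v=[-3.5875]
Step 8: x=[7.6600] v=[-3.8711]
Step 9: x=[7.2527] v=[-4.0732]
Step 10: x=[6.8337] v=[-4.1896]
Step 11: x=[6.4119] v=[-4.2178]
Step 12: x=[5.9962] v=[-4.1572]
Step 13: x=[5.5953] v=[-4.0090]
Step 14: x=[5.2177] v=[-3.7764]
Step 15: x=[4.8713] v=[-3.4643]
Step 16: x=[4.5634] v=[-3.0793]
Step 17: x=[4.3005] v=[-2.6295]
Step 18: x=[4.0881] v=[-2.1243]
Step 19: x=[3.9307] v=[-1.5744]
Step 20: x=[3.8316] v=[-0.9914]
Step 21: x=[3.7929] v=[-0.3875]
Step 22: x=[3.8154] v=[0.2245]
First v>=0 after going negative at step 22, time=2.2000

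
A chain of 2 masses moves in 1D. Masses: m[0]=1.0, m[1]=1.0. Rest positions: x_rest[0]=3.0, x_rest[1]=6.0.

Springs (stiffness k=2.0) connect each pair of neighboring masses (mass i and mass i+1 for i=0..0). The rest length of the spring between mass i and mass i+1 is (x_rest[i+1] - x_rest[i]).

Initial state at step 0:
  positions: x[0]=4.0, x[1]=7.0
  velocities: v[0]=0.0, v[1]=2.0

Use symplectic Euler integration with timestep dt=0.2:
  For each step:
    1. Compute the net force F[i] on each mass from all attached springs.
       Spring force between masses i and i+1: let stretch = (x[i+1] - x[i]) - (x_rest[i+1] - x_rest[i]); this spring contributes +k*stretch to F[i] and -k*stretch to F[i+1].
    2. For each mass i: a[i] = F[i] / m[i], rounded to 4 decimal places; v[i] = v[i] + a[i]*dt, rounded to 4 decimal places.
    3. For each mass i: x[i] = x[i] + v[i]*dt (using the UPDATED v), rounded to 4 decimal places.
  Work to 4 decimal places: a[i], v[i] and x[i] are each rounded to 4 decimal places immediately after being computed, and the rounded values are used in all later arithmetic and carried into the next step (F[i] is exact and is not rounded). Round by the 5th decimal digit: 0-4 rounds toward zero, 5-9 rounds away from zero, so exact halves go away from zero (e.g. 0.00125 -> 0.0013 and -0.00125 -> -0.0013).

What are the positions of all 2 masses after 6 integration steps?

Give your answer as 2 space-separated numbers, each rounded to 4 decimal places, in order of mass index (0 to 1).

Step 0: x=[4.0000 7.0000] v=[0.0000 2.0000]
Step 1: x=[4.0000 7.4000] v=[0.0000 2.0000]
Step 2: x=[4.0320 7.7680] v=[0.1600 1.8400]
Step 3: x=[4.1229 8.0771] v=[0.4544 1.5456]
Step 4: x=[4.2901 8.3099] v=[0.8361 1.1639]
Step 5: x=[4.5389 8.4611] v=[1.2440 0.7560]
Step 6: x=[4.8615 8.5385] v=[1.6129 0.3871]

Answer: 4.8615 8.5385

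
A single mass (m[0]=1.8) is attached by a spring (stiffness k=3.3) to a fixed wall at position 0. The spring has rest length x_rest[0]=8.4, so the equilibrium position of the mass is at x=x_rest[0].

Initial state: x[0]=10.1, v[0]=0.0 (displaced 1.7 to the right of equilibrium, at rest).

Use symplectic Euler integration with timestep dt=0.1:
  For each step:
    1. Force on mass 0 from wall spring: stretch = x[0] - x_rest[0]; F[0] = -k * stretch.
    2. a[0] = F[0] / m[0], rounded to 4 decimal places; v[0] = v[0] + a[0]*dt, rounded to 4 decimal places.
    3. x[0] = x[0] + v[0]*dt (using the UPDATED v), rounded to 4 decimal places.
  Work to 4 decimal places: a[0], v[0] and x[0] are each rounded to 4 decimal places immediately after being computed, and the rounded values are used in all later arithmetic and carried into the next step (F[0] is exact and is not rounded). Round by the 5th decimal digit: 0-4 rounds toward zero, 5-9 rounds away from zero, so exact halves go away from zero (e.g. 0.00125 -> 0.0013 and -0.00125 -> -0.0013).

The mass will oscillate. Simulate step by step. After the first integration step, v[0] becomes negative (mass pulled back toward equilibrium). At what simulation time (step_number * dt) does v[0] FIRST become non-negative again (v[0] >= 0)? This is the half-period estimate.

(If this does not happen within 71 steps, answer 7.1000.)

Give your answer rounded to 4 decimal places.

Answer: 2.4000

Derivation:
Step 0: x=[10.1000] v=[0.0000]
Step 1: x=[10.0688] v=[-0.3117]
Step 2: x=[10.0070] v=[-0.6177]
Step 3: x=[9.9158] v=[-0.9123]
Step 4: x=[9.7968] v=[-1.1902]
Step 5: x=[9.6522] v=[-1.4463]
Step 6: x=[9.4846] v=[-1.6759]
Step 7: x=[9.2971] v=[-1.8747]
Step 8: x=[9.0932] v=[-2.0392]
Step 9: x=[8.8766] v=[-2.1663]
Step 10: x=[8.6512] v=[-2.2537]
Step 11: x=[8.4212] v=[-2.2998]
Step 12: x=[8.1908] v=[-2.3037]
Step 13: x=[7.9643] v=[-2.2654]
Step 14: x=[7.7458] v=[-2.1855]
Step 15: x=[7.5392] v=[-2.0656]
Step 16: x=[7.3484] v=[-1.9078]
Step 17: x=[7.1769] v=[-1.7150]
Step 18: x=[7.0278] v=[-1.4908]
Step 19: x=[6.9039] v=[-1.2392]
Step 20: x=[6.8074] v=[-0.9649]
Step 21: x=[6.7401] v=[-0.6729]
Step 22: x=[6.7032] v=[-0.3686]
Step 23: x=[6.6975] v=[-0.0575]
Step 24: x=[6.7230] v=[0.2546]
First v>=0 after going negative at step 24, time=2.4000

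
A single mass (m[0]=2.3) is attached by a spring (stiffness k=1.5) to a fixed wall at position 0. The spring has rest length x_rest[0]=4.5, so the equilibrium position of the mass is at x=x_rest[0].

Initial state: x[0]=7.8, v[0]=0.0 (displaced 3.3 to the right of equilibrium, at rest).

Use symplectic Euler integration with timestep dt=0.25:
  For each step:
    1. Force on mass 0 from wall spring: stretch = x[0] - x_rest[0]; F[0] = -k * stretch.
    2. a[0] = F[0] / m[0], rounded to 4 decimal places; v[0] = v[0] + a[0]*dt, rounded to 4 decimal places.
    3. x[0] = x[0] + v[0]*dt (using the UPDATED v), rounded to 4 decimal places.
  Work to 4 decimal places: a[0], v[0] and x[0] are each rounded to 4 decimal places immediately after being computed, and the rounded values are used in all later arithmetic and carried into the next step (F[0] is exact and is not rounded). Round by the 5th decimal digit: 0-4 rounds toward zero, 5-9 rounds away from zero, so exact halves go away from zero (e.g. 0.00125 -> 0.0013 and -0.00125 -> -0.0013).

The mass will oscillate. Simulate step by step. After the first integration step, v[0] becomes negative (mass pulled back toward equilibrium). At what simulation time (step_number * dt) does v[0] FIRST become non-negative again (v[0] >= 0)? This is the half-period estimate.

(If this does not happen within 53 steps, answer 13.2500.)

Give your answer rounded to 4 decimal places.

Step 0: x=[7.8000] v=[0.0000]
Step 1: x=[7.6655] v=[-0.5381]
Step 2: x=[7.4020] v=[-1.0542]
Step 3: x=[7.0202] v=[-1.5274]
Step 4: x=[6.5356] v=[-1.9383]
Step 5: x=[5.9681] v=[-2.2702]
Step 6: x=[5.3407] v=[-2.5096]
Step 7: x=[4.6790] v=[-2.6467]
Step 8: x=[4.0100] v=[-2.6759]
Step 9: x=[3.3610] v=[-2.5960]
Step 10: x=[2.7584] v=[-2.4103]
Step 11: x=[2.2268] v=[-2.1264]
Step 12: x=[1.7879] v=[-1.7558]
Step 13: x=[1.4595] v=[-1.3136]
Step 14: x=[1.2550] v=[-0.8179]
Step 15: x=[1.1828] v=[-0.2888]
Step 16: x=[1.2458] v=[0.2521]
First v>=0 after going negative at step 16, time=4.0000

Answer: 4.0000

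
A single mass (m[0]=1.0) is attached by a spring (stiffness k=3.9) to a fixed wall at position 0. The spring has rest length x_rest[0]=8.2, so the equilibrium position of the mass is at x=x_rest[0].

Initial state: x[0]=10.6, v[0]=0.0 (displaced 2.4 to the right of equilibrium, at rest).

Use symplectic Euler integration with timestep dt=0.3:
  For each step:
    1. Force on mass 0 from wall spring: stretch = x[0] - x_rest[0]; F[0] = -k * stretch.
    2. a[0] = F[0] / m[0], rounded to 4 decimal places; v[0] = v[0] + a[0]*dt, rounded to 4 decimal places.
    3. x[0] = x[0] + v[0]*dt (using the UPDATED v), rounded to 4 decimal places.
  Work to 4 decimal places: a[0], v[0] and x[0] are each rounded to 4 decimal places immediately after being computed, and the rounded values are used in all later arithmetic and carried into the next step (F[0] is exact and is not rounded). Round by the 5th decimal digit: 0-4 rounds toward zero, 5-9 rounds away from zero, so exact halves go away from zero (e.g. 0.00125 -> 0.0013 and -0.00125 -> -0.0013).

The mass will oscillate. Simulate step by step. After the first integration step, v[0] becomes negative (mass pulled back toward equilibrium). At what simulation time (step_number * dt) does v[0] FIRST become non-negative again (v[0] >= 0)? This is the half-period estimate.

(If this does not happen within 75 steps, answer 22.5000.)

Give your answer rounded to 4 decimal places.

Answer: 1.8000

Derivation:
Step 0: x=[10.6000] v=[0.0000]
Step 1: x=[9.7576] v=[-2.8080]
Step 2: x=[8.3685] v=[-4.6304]
Step 3: x=[6.9202] v=[-4.8276]
Step 4: x=[5.9211] v=[-3.3302]
Step 5: x=[5.7219] v=[-0.6639]
Step 6: x=[6.3926] v=[2.2355]
First v>=0 after going negative at step 6, time=1.8000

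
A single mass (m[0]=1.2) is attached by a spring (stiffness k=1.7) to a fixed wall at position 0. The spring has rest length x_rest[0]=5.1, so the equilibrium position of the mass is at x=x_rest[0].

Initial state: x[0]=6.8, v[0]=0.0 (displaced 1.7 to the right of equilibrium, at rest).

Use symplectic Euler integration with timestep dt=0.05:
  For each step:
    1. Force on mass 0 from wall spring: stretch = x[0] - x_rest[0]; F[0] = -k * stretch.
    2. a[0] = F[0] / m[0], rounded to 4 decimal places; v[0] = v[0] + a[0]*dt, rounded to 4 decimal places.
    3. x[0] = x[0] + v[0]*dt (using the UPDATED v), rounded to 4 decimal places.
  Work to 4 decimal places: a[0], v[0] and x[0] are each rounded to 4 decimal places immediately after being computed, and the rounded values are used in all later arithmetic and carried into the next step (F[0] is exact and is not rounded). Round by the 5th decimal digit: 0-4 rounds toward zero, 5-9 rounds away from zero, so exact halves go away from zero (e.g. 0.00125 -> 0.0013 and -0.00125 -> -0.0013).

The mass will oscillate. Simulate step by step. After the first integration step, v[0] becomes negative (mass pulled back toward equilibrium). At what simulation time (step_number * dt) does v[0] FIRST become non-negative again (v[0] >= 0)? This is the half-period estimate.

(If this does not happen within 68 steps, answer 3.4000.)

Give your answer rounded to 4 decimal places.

Step 0: x=[6.8000] v=[0.0000]
Step 1: x=[6.7940] v=[-0.1204]
Step 2: x=[6.7820] v=[-0.2404]
Step 3: x=[6.7640] v=[-0.3595]
Step 4: x=[6.7401] v=[-0.4774]
Step 5: x=[6.7104] v=[-0.5936]
Step 6: x=[6.6750] v=[-0.7077]
Step 7: x=[6.6340] v=[-0.8193]
Step 8: x=[6.5876] v=[-0.9280]
Step 9: x=[6.5359] v=[-1.0334]
Step 10: x=[6.4791] v=[-1.1351]
Step 11: x=[6.4175] v=[-1.2328]
Step 12: x=[6.3512] v=[-1.3261]
Step 13: x=[6.2805] v=[-1.4147]
Step 14: x=[6.2056] v=[-1.4983]
Step 15: x=[6.1268] v=[-1.5766]
Step 16: x=[6.0443] v=[-1.6493]
Step 17: x=[5.9585] v=[-1.7162]
Step 18: x=[5.8697] v=[-1.7770]
Step 19: x=[5.7781] v=[-1.8315]
Step 20: x=[5.6841] v=[-1.8795]
Step 21: x=[5.5881] v=[-1.9209]
Step 22: x=[5.4903] v=[-1.9555]
Step 23: x=[5.3911] v=[-1.9831]
Step 24: x=[5.2909] v=[-2.0037]
Step 25: x=[5.1900] v=[-2.0172]
Step 26: x=[5.0888] v=[-2.0236]
Step 27: x=[4.9877] v=[-2.0228]
Step 28: x=[4.8870] v=[-2.0148]
Step 29: x=[4.7870] v=[-1.9997]
Step 30: x=[4.6881] v=[-1.9775]
Step 31: x=[4.5907] v=[-1.9483]
Step 32: x=[4.4951] v=[-1.9122]
Step 33: x=[4.4016] v=[-1.8694]
Step 34: x=[4.3106] v=[-1.8199]
Step 35: x=[4.2224] v=[-1.7640]
Step 36: x=[4.1373] v=[-1.7018]
Step 37: x=[4.0556] v=[-1.6336]
Step 38: x=[3.9776] v=[-1.5596]
Step 39: x=[3.9036] v=[-1.4801]
Step 40: x=[3.8338] v=[-1.3954]
Step 41: x=[3.7685] v=[-1.3057]
Step 42: x=[3.7079] v=[-1.2114]
Step 43: x=[3.6523] v=[-1.1128]
Step 44: x=[3.6018] v=[-1.0103]
Step 45: x=[3.5566] v=[-0.9042]
Step 46: x=[3.5169] v=[-0.7949]
Step 47: x=[3.4828] v=[-0.6828]
Step 48: x=[3.4544] v=[-0.5683]
Step 49: x=[3.4318] v=[-0.4517]
Step 50: x=[3.4151] v=[-0.3335]
Step 51: x=[3.4044] v=[-0.2142]
Step 52: x=[3.3997] v=[-0.0941]
Step 53: x=[3.4010] v=[0.0263]
First v>=0 after going negative at step 53, time=2.6500

Answer: 2.6500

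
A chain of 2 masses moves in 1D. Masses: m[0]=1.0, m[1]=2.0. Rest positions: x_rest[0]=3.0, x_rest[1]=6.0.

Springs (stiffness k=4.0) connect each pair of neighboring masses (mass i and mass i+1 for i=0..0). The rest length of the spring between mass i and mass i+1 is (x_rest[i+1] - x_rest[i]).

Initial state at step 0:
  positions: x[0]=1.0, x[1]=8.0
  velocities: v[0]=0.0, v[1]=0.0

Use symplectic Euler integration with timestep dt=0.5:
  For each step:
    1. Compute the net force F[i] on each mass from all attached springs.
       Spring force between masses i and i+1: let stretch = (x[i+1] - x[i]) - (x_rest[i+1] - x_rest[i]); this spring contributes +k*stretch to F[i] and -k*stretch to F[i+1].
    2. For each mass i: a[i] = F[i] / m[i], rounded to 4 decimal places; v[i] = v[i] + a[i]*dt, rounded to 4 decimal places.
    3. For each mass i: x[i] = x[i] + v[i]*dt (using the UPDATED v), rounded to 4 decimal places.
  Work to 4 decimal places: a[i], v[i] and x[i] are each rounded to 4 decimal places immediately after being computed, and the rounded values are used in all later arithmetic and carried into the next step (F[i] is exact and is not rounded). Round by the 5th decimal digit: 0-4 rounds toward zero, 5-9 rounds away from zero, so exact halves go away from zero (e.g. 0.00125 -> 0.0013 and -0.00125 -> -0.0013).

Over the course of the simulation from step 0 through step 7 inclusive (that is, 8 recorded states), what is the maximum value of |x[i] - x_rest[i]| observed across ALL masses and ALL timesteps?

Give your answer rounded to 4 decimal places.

Step 0: x=[1.0000 8.0000] v=[0.0000 0.0000]
Step 1: x=[5.0000 6.0000] v=[8.0000 -4.0000]
Step 2: x=[7.0000 5.0000] v=[4.0000 -2.0000]
Step 3: x=[4.0000 6.5000] v=[-6.0000 3.0000]
Step 4: x=[0.5000 8.2500] v=[-7.0000 3.5000]
Step 5: x=[1.7500 7.6250] v=[2.5000 -1.2500]
Step 6: x=[5.8750 5.5625] v=[8.2500 -4.1250]
Step 7: x=[6.6875 5.1563] v=[1.6250 -0.8125]
Max displacement = 4.0000

Answer: 4.0000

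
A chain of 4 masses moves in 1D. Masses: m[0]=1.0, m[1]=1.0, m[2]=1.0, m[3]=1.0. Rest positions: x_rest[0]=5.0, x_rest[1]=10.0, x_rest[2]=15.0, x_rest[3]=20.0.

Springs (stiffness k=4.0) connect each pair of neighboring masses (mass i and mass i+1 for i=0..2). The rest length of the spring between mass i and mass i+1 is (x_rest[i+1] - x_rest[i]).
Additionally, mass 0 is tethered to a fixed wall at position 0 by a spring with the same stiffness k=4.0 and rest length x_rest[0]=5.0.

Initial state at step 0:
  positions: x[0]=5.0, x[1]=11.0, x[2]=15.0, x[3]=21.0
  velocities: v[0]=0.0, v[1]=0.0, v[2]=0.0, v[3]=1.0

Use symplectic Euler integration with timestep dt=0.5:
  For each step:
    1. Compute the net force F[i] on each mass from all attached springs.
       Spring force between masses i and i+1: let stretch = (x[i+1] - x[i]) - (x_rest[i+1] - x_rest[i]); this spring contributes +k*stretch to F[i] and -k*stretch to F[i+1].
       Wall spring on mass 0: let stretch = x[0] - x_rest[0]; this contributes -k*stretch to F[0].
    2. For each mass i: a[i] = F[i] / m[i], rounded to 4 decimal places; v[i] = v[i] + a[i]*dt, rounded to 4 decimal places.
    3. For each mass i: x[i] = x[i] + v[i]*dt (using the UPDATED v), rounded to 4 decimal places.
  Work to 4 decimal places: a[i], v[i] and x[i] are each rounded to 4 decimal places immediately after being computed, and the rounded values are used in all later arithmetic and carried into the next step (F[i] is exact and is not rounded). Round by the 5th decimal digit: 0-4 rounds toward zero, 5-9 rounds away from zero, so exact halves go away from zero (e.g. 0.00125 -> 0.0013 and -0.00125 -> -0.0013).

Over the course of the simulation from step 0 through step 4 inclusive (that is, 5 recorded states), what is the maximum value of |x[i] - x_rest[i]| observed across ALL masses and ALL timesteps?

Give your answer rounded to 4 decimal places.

Answer: 2.0000

Derivation:
Step 0: x=[5.0000 11.0000 15.0000 21.0000] v=[0.0000 0.0000 0.0000 1.0000]
Step 1: x=[6.0000 9.0000 17.0000 20.5000] v=[2.0000 -4.0000 4.0000 -1.0000]
Step 2: x=[4.0000 12.0000 14.5000 21.5000] v=[-4.0000 6.0000 -5.0000 2.0000]
Step 3: x=[6.0000 9.5000 16.5000 20.5000] v=[4.0000 -5.0000 4.0000 -2.0000]
Step 4: x=[5.5000 10.5000 15.5000 20.5000] v=[-1.0000 2.0000 -2.0000 0.0000]
Max displacement = 2.0000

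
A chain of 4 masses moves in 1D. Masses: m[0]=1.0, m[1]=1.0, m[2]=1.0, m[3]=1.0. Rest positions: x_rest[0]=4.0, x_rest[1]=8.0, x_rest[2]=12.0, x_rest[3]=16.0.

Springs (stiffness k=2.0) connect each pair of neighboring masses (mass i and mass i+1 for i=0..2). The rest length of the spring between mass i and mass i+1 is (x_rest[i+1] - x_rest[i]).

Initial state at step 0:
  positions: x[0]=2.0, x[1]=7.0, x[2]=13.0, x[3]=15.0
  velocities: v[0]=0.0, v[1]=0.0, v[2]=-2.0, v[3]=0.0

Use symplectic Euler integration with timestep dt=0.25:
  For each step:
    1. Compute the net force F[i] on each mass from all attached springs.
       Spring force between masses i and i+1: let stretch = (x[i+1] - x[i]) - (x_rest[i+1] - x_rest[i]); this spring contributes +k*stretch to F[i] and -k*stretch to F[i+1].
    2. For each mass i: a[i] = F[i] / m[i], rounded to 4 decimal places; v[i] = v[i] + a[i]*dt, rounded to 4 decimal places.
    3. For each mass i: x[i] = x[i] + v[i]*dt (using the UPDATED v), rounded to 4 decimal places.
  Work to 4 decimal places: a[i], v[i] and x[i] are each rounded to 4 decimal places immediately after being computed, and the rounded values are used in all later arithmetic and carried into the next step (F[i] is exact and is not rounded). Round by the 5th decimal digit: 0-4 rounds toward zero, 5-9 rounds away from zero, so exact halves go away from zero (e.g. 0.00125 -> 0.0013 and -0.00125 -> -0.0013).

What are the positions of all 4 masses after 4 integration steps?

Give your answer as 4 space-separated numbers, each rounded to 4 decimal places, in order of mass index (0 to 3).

Step 0: x=[2.0000 7.0000 13.0000 15.0000] v=[0.0000 0.0000 -2.0000 0.0000]
Step 1: x=[2.1250 7.1250 12.0000 15.2500] v=[0.5000 0.5000 -4.0000 1.0000]
Step 2: x=[2.3750 7.2344 10.7969 15.5938] v=[1.0000 0.4375 -4.8125 1.3750]
Step 3: x=[2.7324 7.1817 9.7481 15.8380] v=[1.4297 -0.2110 -4.1953 0.9766]
Step 4: x=[3.1460 6.8936 9.1397 15.8209] v=[1.6544 -1.1525 -2.4336 -0.0684]

Answer: 3.1460 6.8936 9.1397 15.8209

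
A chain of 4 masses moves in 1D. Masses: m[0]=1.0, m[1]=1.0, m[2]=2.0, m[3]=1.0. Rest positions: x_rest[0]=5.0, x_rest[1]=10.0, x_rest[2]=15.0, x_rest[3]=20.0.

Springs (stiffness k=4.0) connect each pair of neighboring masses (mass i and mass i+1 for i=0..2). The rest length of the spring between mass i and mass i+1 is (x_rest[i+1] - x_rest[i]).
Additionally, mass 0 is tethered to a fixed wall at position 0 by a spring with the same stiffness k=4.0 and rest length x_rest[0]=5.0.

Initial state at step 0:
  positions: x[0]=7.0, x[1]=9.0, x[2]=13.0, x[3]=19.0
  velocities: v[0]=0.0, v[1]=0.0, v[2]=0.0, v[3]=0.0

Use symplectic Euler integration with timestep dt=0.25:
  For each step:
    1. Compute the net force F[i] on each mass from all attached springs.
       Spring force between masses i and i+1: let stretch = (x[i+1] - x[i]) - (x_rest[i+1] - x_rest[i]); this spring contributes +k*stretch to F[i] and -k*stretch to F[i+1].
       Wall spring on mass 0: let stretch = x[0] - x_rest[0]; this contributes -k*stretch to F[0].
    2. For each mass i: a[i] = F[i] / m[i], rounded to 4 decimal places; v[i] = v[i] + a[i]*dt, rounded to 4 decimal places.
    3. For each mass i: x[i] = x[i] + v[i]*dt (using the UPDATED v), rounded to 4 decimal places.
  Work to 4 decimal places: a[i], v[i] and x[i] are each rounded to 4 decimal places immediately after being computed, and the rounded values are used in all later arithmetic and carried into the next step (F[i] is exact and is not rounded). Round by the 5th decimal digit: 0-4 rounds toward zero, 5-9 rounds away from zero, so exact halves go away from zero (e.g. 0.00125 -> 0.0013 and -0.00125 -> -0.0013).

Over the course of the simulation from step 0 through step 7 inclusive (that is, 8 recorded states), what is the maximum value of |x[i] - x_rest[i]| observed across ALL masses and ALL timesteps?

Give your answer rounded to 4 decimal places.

Answer: 2.3926

Derivation:
Step 0: x=[7.0000 9.0000 13.0000 19.0000] v=[0.0000 0.0000 0.0000 0.0000]
Step 1: x=[5.7500 9.5000 13.2500 18.7500] v=[-5.0000 2.0000 1.0000 -1.0000]
Step 2: x=[4.0000 10.0000 13.7188 18.3750] v=[-7.0000 2.0000 1.8750 -1.5000]
Step 3: x=[2.7500 9.9297 14.3047 18.0860] v=[-5.0000 -0.2812 2.3437 -1.1562]
Step 4: x=[2.6074 9.1582 14.8164 18.1016] v=[-0.5703 -3.0859 2.0469 0.0625]
Step 5: x=[3.4507 8.1636 15.0315 18.5459] v=[3.3731 -3.9785 0.8604 1.7773]
Step 6: x=[4.6095 7.7077 14.8274 19.3616] v=[4.6353 -1.8235 -0.8164 3.2629]
Step 7: x=[5.3905 8.2572 14.3001 20.2938] v=[3.1240 2.1980 -2.1092 3.7287]
Max displacement = 2.3926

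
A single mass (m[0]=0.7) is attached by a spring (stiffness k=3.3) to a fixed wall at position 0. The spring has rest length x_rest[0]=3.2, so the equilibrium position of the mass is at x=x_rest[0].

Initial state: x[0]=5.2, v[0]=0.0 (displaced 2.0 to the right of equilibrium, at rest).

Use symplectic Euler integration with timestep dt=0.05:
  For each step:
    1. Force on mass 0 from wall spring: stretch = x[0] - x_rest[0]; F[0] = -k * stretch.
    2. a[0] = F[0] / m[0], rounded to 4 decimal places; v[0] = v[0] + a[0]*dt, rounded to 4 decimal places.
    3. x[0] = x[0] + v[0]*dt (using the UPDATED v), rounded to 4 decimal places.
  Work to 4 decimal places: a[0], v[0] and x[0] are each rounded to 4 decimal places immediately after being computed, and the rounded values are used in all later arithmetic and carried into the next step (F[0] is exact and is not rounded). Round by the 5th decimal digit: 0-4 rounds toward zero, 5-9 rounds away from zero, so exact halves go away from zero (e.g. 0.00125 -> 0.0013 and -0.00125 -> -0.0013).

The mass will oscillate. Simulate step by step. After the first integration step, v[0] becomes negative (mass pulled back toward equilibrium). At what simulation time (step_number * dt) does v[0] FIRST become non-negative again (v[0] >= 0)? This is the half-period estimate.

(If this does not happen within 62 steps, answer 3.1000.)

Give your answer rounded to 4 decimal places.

Step 0: x=[5.2000] v=[0.0000]
Step 1: x=[5.1764] v=[-0.4714]
Step 2: x=[5.1295] v=[-0.9373]
Step 3: x=[5.0599] v=[-1.3921]
Step 4: x=[4.9684] v=[-1.8305]
Step 5: x=[4.8560] v=[-2.2473]
Step 6: x=[4.7241] v=[-2.6376]
Step 7: x=[4.5743] v=[-2.9969]
Step 8: x=[4.4083] v=[-3.3208]
Step 9: x=[4.2280] v=[-3.6056]
Step 10: x=[4.0356] v=[-3.8479]
Step 11: x=[3.8334] v=[-4.0449]
Step 12: x=[3.6237] v=[-4.1942]
Step 13: x=[3.4090] v=[-4.2941]
Step 14: x=[3.1918] v=[-4.3434]
Step 15: x=[2.9747] v=[-4.3415]
Step 16: x=[2.7603] v=[-4.2884]
Step 17: x=[2.5511] v=[-4.1848]
Step 18: x=[2.3495] v=[-4.0318]
Step 19: x=[2.1579] v=[-3.8313]
Step 20: x=[1.9786] v=[-3.5857]
Step 21: x=[1.8137] v=[-3.2978]
Step 22: x=[1.6652] v=[-2.9710]
Step 23: x=[1.5347] v=[-2.6092]
Step 24: x=[1.4239] v=[-2.2167]
Step 25: x=[1.3340] v=[-1.7981]
Step 26: x=[1.2661] v=[-1.3583]
Step 27: x=[1.2210] v=[-0.9025]
Step 28: x=[1.1992] v=[-0.4360]
Step 29: x=[1.2010] v=[0.0356]
First v>=0 after going negative at step 29, time=1.4500

Answer: 1.4500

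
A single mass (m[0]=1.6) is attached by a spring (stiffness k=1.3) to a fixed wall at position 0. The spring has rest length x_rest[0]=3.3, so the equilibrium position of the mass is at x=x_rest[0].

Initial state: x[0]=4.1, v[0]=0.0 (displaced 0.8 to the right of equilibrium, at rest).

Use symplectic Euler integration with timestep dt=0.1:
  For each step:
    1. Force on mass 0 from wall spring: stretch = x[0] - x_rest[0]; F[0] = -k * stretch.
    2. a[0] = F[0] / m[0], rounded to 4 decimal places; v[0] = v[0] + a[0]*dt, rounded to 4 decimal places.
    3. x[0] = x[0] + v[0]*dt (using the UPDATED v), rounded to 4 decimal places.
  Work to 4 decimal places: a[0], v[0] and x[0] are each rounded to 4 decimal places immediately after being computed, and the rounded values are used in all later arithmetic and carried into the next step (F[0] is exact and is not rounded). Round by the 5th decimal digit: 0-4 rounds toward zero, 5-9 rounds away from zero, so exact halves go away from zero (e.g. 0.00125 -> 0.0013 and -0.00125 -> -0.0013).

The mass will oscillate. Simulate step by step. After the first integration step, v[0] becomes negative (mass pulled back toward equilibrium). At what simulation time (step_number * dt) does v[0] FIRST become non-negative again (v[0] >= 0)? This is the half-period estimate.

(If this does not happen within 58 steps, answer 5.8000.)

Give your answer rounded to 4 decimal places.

Step 0: x=[4.1000] v=[0.0000]
Step 1: x=[4.0935] v=[-0.0650]
Step 2: x=[4.0806] v=[-0.1295]
Step 3: x=[4.0613] v=[-0.1929]
Step 4: x=[4.0358] v=[-0.2548]
Step 5: x=[4.0043] v=[-0.3146]
Step 6: x=[3.9671] v=[-0.3718]
Step 7: x=[3.9245] v=[-0.4260]
Step 8: x=[3.8768] v=[-0.4767]
Step 9: x=[3.8244] v=[-0.5236]
Step 10: x=[3.7678] v=[-0.5662]
Step 11: x=[3.7074] v=[-0.6042]
Step 12: x=[3.6437] v=[-0.6373]
Step 13: x=[3.5772] v=[-0.6652]
Step 14: x=[3.5084] v=[-0.6877]
Step 15: x=[3.4379] v=[-0.7046]
Step 16: x=[3.3663] v=[-0.7158]
Step 17: x=[3.2942] v=[-0.7212]
Step 18: x=[3.2221] v=[-0.7207]
Step 19: x=[3.1507] v=[-0.7144]
Step 20: x=[3.0805] v=[-0.7023]
Step 21: x=[3.0121] v=[-0.6845]
Step 22: x=[2.9460] v=[-0.6611]
Step 23: x=[2.8828] v=[-0.6323]
Step 24: x=[2.8230] v=[-0.5984]
Step 25: x=[2.7670] v=[-0.5596]
Step 26: x=[2.7154] v=[-0.5163]
Step 27: x=[2.6685] v=[-0.4688]
Step 28: x=[2.6268] v=[-0.4175]
Step 29: x=[2.5905] v=[-0.3628]
Step 30: x=[2.5600] v=[-0.3052]
Step 31: x=[2.5355] v=[-0.2451]
Step 32: x=[2.5172] v=[-0.1830]
Step 33: x=[2.5053] v=[-0.1194]
Step 34: x=[2.4998] v=[-0.0548]
Step 35: x=[2.5008] v=[0.0102]
First v>=0 after going negative at step 35, time=3.5000

Answer: 3.5000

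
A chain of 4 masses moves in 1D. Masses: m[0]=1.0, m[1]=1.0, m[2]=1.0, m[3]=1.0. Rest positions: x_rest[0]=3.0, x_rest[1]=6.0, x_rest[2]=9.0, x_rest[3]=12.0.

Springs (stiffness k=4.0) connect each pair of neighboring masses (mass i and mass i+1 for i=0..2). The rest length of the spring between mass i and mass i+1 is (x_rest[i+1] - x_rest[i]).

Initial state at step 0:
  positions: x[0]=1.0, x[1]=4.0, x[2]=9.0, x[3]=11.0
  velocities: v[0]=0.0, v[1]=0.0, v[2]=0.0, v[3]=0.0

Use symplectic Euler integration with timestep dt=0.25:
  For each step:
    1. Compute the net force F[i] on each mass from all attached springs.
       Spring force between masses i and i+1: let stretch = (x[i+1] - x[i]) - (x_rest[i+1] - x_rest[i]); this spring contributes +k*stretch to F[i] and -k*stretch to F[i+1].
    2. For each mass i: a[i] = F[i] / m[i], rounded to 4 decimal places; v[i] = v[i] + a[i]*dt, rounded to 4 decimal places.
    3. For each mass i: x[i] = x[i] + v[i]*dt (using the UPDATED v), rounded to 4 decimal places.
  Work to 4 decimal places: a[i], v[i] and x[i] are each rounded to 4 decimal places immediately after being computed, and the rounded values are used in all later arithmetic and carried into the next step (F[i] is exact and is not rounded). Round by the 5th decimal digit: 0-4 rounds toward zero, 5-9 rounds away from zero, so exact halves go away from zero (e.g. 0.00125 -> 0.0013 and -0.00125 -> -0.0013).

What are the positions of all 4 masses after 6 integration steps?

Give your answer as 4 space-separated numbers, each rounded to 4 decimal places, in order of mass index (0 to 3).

Step 0: x=[1.0000 4.0000 9.0000 11.0000] v=[0.0000 0.0000 0.0000 0.0000]
Step 1: x=[1.0000 4.5000 8.2500 11.2500] v=[0.0000 2.0000 -3.0000 1.0000]
Step 2: x=[1.1250 5.0625 7.3125 11.5000] v=[0.5000 2.2500 -3.7500 1.0000]
Step 3: x=[1.4844 5.2031 6.8594 11.4531] v=[1.4375 0.5625 -1.8125 -0.1875]
Step 4: x=[2.0235 4.8281 7.1406 11.0078] v=[2.1562 -1.4999 1.1249 -1.7812]
Step 5: x=[2.5137 4.3301 7.8105 10.3457] v=[1.9608 -1.9920 2.6796 -2.6484]
Step 6: x=[2.7080 4.2481 8.2441 9.7998] v=[0.7772 -0.3280 1.7344 -2.1836]

Answer: 2.7080 4.2481 8.2441 9.7998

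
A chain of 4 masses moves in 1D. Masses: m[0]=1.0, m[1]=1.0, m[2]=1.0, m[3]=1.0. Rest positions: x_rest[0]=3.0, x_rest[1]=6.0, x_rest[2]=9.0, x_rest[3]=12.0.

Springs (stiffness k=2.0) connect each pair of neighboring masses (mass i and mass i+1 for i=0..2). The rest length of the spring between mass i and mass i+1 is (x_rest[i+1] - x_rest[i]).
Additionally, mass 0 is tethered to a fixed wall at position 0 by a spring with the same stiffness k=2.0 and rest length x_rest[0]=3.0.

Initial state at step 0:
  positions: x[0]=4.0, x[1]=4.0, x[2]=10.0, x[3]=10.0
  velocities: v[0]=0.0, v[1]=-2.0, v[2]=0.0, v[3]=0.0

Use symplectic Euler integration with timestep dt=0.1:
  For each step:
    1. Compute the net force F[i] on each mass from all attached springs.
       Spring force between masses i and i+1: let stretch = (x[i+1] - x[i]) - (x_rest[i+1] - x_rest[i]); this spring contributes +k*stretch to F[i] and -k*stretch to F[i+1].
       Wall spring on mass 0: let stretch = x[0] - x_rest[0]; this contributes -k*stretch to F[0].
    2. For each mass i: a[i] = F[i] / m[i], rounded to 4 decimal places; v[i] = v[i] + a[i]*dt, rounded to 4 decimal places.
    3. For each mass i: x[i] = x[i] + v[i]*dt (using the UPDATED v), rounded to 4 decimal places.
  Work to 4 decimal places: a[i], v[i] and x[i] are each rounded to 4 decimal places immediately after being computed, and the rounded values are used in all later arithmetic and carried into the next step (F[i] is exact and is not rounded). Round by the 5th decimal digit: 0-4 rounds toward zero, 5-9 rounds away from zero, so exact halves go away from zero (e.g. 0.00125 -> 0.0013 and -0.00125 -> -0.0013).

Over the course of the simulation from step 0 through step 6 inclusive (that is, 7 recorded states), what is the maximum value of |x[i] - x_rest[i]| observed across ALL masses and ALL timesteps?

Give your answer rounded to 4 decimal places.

Step 0: x=[4.0000 4.0000 10.0000 10.0000] v=[0.0000 -2.0000 0.0000 0.0000]
Step 1: x=[3.9200 3.9200 9.8800 10.0600] v=[-0.8000 -0.8000 -1.2000 0.6000]
Step 2: x=[3.7616 3.9592 9.6444 10.1764] v=[-1.5840 0.3920 -2.3560 1.1640]
Step 3: x=[3.5319 4.1082 9.3057 10.3422] v=[-2.2968 1.4895 -3.3866 1.6576]
Step 4: x=[3.2431 4.3496 8.8838 10.5472] v=[-2.8879 2.4137 -4.2188 2.0503]
Step 5: x=[2.9116 4.6595 8.4045 10.7790] v=[-3.3152 3.0992 -4.7930 2.3176]
Step 6: x=[2.5568 5.0094 7.8978 11.0233] v=[-3.5479 3.4986 -5.0671 2.4427]
Max displacement = 2.0800

Answer: 2.0800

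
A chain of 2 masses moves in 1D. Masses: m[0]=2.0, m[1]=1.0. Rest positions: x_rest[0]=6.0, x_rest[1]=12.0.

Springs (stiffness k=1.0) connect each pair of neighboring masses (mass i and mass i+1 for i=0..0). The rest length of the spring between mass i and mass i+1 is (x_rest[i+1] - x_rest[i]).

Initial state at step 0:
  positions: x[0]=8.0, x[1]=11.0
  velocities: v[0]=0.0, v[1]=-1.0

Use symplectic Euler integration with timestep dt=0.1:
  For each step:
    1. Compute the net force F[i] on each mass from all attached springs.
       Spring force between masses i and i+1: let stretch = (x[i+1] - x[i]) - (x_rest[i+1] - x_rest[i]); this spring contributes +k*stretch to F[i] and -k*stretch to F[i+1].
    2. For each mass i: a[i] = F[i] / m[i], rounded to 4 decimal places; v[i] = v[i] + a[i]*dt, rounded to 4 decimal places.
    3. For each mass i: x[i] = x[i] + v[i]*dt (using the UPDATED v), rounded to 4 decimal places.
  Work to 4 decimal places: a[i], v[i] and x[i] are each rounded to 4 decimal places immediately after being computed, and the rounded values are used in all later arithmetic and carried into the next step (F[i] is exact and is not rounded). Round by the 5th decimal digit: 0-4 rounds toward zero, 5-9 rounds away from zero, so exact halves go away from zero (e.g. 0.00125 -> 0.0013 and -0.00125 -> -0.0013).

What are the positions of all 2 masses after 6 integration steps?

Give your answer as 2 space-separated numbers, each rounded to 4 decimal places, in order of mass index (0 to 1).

Answer: 7.6833 11.0333

Derivation:
Step 0: x=[8.0000 11.0000] v=[0.0000 -1.0000]
Step 1: x=[7.9850 10.9300] v=[-0.1500 -0.7000]
Step 2: x=[7.9547 10.8906] v=[-0.3028 -0.3945]
Step 3: x=[7.9091 10.8818] v=[-0.4560 -0.0881]
Step 4: x=[7.8484 10.9033] v=[-0.6074 0.2146]
Step 5: x=[7.7729 10.9542] v=[-0.7547 0.5091]
Step 6: x=[7.6833 11.0333] v=[-0.8956 0.7910]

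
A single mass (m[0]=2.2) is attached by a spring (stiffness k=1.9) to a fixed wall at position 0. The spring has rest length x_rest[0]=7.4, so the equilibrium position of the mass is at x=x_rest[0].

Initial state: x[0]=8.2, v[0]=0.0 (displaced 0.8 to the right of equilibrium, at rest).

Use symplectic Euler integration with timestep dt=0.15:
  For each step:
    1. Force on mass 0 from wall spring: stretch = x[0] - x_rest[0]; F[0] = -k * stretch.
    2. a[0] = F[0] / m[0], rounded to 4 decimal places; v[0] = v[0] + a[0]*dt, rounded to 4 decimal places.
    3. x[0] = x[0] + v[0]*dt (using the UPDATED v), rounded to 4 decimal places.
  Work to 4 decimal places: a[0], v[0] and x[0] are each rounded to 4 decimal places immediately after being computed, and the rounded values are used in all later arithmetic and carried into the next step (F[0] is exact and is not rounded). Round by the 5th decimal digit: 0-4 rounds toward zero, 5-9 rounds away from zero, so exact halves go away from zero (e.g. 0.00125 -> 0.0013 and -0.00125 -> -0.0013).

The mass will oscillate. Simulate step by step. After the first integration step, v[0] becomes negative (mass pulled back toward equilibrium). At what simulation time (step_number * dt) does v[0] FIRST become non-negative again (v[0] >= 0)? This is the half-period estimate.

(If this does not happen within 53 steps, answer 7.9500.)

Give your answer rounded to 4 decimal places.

Step 0: x=[8.2000] v=[0.0000]
Step 1: x=[8.1845] v=[-0.1036]
Step 2: x=[8.1537] v=[-0.2052]
Step 3: x=[8.1083] v=[-0.3028]
Step 4: x=[8.0491] v=[-0.3946]
Step 5: x=[7.9773] v=[-0.4787]
Step 6: x=[7.8943] v=[-0.5535]
Step 7: x=[7.8017] v=[-0.6175]
Step 8: x=[7.7013] v=[-0.6695]
Step 9: x=[7.5950] v=[-0.7085]
Step 10: x=[7.4849] v=[-0.7338]
Step 11: x=[7.3732] v=[-0.7448]
Step 12: x=[7.2620] v=[-0.7413]
Step 13: x=[7.1535] v=[-0.7234]
Step 14: x=[7.0498] v=[-0.6915]
Step 15: x=[6.9529] v=[-0.6461]
Step 16: x=[6.8647] v=[-0.5882]
Step 17: x=[6.7869] v=[-0.5189]
Step 18: x=[6.7210] v=[-0.4395]
Step 19: x=[6.6683] v=[-0.3515]
Step 20: x=[6.6298] v=[-0.2567]
Step 21: x=[6.6063] v=[-0.1569]
Step 22: x=[6.5982] v=[-0.0541]
Step 23: x=[6.6057] v=[0.0498]
First v>=0 after going negative at step 23, time=3.4500

Answer: 3.4500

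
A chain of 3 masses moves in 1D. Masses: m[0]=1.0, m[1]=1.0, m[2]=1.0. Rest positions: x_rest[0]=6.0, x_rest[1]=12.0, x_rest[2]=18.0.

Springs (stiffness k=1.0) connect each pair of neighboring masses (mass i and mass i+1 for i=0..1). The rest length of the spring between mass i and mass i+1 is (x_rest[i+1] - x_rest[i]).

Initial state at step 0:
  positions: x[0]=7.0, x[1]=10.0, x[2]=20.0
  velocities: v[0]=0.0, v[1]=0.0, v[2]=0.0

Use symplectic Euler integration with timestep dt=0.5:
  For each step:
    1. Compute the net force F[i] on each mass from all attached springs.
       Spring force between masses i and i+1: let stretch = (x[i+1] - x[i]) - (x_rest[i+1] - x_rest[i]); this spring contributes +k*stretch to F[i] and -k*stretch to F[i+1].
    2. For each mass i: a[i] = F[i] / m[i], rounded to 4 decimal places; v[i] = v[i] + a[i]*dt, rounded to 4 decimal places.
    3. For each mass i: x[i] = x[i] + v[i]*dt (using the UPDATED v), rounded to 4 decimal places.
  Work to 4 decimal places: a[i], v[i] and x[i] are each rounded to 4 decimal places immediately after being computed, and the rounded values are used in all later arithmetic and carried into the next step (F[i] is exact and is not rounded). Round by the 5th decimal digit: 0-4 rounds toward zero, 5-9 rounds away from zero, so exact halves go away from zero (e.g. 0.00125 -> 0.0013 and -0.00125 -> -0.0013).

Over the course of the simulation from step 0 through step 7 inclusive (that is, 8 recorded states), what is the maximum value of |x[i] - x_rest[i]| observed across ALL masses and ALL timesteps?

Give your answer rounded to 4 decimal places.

Step 0: x=[7.0000 10.0000 20.0000] v=[0.0000 0.0000 0.0000]
Step 1: x=[6.2500 11.7500 19.0000] v=[-1.5000 3.5000 -2.0000]
Step 2: x=[5.3750 13.9375 17.6875] v=[-1.7500 4.3750 -2.6250]
Step 3: x=[5.1406 14.9219 16.9375] v=[-0.4688 1.9688 -1.5000]
Step 4: x=[5.8516 13.9649 17.1836] v=[1.4219 -1.9141 0.4922]
Step 5: x=[7.0909 11.7842 18.1251] v=[2.4786 -4.3614 1.8829]
Step 6: x=[8.0036 10.0154 18.9814] v=[1.8253 -3.5376 1.7125]
Step 7: x=[7.9192 9.9852 19.0962] v=[-0.1688 -0.0605 0.2295]
Max displacement = 2.9219

Answer: 2.9219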